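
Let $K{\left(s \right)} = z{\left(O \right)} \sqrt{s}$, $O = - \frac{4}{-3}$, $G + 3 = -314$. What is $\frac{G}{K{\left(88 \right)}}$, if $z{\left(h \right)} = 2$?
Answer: $- \frac{317 \sqrt{22}}{88} \approx -16.896$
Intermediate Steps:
$G = -317$ ($G = -3 - 314 = -317$)
$O = \frac{4}{3}$ ($O = \left(-4\right) \left(- \frac{1}{3}\right) = \frac{4}{3} \approx 1.3333$)
$K{\left(s \right)} = 2 \sqrt{s}$
$\frac{G}{K{\left(88 \right)}} = - \frac{317}{2 \sqrt{88}} = - \frac{317}{2 \cdot 2 \sqrt{22}} = - \frac{317}{4 \sqrt{22}} = - 317 \frac{\sqrt{22}}{88} = - \frac{317 \sqrt{22}}{88}$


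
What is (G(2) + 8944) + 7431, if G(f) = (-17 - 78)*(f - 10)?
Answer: 17135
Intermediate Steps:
G(f) = 950 - 95*f (G(f) = -95*(-10 + f) = 950 - 95*f)
(G(2) + 8944) + 7431 = ((950 - 95*2) + 8944) + 7431 = ((950 - 190) + 8944) + 7431 = (760 + 8944) + 7431 = 9704 + 7431 = 17135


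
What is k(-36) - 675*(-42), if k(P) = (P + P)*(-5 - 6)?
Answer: 29142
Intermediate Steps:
k(P) = -22*P (k(P) = (2*P)*(-11) = -22*P)
k(-36) - 675*(-42) = -22*(-36) - 675*(-42) = 792 + 28350 = 29142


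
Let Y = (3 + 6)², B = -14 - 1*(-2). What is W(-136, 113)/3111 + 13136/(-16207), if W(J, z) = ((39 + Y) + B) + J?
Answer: -41319892/50419977 ≈ -0.81951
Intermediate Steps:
B = -12 (B = -14 + 2 = -12)
Y = 81 (Y = 9² = 81)
W(J, z) = 108 + J (W(J, z) = ((39 + 81) - 12) + J = (120 - 12) + J = 108 + J)
W(-136, 113)/3111 + 13136/(-16207) = (108 - 136)/3111 + 13136/(-16207) = -28*1/3111 + 13136*(-1/16207) = -28/3111 - 13136/16207 = -41319892/50419977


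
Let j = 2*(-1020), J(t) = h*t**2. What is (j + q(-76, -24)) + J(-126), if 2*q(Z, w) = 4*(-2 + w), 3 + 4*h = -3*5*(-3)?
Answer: 164606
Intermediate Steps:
h = 21/2 (h = -3/4 + (-3*5*(-3))/4 = -3/4 + (-15*(-3))/4 = -3/4 + (1/4)*45 = -3/4 + 45/4 = 21/2 ≈ 10.500)
J(t) = 21*t**2/2
q(Z, w) = -4 + 2*w (q(Z, w) = (4*(-2 + w))/2 = (-8 + 4*w)/2 = -4 + 2*w)
j = -2040
(j + q(-76, -24)) + J(-126) = (-2040 + (-4 + 2*(-24))) + (21/2)*(-126)**2 = (-2040 + (-4 - 48)) + (21/2)*15876 = (-2040 - 52) + 166698 = -2092 + 166698 = 164606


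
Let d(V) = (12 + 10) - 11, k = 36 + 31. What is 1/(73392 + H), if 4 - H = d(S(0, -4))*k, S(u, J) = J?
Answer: 1/72659 ≈ 1.3763e-5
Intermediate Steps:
k = 67
d(V) = 11 (d(V) = 22 - 11 = 11)
H = -733 (H = 4 - 11*67 = 4 - 1*737 = 4 - 737 = -733)
1/(73392 + H) = 1/(73392 - 733) = 1/72659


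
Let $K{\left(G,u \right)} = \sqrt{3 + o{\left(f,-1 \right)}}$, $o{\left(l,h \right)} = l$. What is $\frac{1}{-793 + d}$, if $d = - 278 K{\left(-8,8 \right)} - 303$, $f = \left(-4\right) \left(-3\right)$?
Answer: $- \frac{274}{10489} + \frac{139 \sqrt{15}}{20978} \approx -0.00046026$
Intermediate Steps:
$f = 12$
$K{\left(G,u \right)} = \sqrt{15}$ ($K{\left(G,u \right)} = \sqrt{3 + 12} = \sqrt{15}$)
$d = -303 - 278 \sqrt{15}$ ($d = - 278 \sqrt{15} - 303 = -303 - 278 \sqrt{15} \approx -1379.7$)
$\frac{1}{-793 + d} = \frac{1}{-793 - \left(303 + 278 \sqrt{15}\right)} = \frac{1}{-1096 - 278 \sqrt{15}}$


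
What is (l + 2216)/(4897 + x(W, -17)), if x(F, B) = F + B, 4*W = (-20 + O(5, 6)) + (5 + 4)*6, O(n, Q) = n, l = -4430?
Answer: -8856/19559 ≈ -0.45278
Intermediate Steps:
W = 39/4 (W = ((-20 + 5) + (5 + 4)*6)/4 = (-15 + 9*6)/4 = (-15 + 54)/4 = (¼)*39 = 39/4 ≈ 9.7500)
x(F, B) = B + F
(l + 2216)/(4897 + x(W, -17)) = (-4430 + 2216)/(4897 + (-17 + 39/4)) = -2214/(4897 - 29/4) = -2214/19559/4 = -2214*4/19559 = -8856/19559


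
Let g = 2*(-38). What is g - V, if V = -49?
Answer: -27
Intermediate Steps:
g = -76
g - V = -76 - 1*(-49) = -76 + 49 = -27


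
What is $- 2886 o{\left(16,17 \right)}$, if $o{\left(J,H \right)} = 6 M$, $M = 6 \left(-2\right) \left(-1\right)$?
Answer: $-207792$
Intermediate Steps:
$M = 12$ ($M = \left(-12\right) \left(-1\right) = 12$)
$o{\left(J,H \right)} = 72$ ($o{\left(J,H \right)} = 6 \cdot 12 = 72$)
$- 2886 o{\left(16,17 \right)} = \left(-2886\right) 72 = -207792$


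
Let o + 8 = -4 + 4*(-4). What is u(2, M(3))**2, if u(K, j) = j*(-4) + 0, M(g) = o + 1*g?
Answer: 10000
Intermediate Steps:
o = -28 (o = -8 + (-4 + 4*(-4)) = -8 + (-4 - 16) = -8 - 20 = -28)
M(g) = -28 + g (M(g) = -28 + 1*g = -28 + g)
u(K, j) = -4*j (u(K, j) = -4*j + 0 = -4*j)
u(2, M(3))**2 = (-4*(-28 + 3))**2 = (-4*(-25))**2 = 100**2 = 10000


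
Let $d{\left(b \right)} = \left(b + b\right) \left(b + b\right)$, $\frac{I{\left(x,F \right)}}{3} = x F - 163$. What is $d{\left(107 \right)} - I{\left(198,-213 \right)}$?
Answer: $172807$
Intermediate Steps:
$I{\left(x,F \right)} = -489 + 3 F x$ ($I{\left(x,F \right)} = 3 \left(x F - 163\right) = 3 \left(F x - 163\right) = 3 \left(-163 + F x\right) = -489 + 3 F x$)
$d{\left(b \right)} = 4 b^{2}$ ($d{\left(b \right)} = 2 b 2 b = 4 b^{2}$)
$d{\left(107 \right)} - I{\left(198,-213 \right)} = 4 \cdot 107^{2} - \left(-489 + 3 \left(-213\right) 198\right) = 4 \cdot 11449 - \left(-489 - 126522\right) = 45796 - -127011 = 45796 + 127011 = 172807$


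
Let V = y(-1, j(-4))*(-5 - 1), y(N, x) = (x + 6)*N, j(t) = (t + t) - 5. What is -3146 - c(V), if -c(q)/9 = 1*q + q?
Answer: -3902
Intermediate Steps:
j(t) = -5 + 2*t (j(t) = 2*t - 5 = -5 + 2*t)
y(N, x) = N*(6 + x) (y(N, x) = (6 + x)*N = N*(6 + x))
V = -42 (V = (-(6 + (-5 + 2*(-4))))*(-5 - 1) = -(6 + (-5 - 8))*(-6) = -(6 - 13)*(-6) = -1*(-7)*(-6) = 7*(-6) = -42)
c(q) = -18*q (c(q) = -9*(1*q + q) = -9*(q + q) = -18*q)
-3146 - c(V) = -3146 - (-18)*(-42) = -3146 - 1*756 = -3146 - 756 = -3902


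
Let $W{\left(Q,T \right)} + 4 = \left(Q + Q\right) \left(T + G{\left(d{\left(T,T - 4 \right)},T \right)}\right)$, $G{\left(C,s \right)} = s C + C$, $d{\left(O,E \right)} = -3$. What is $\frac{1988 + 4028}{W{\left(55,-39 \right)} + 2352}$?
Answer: $\frac{3008}{5299} \approx 0.56765$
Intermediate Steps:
$G{\left(C,s \right)} = C + C s$ ($G{\left(C,s \right)} = C s + C = C + C s$)
$W{\left(Q,T \right)} = -4 + 2 Q \left(-3 - 2 T\right)$ ($W{\left(Q,T \right)} = -4 + \left(Q + Q\right) \left(T - 3 \left(1 + T\right)\right) = -4 + 2 Q \left(T - \left(3 + 3 T\right)\right) = -4 + 2 Q \left(-3 - 2 T\right)$)
$\frac{1988 + 4028}{W{\left(55,-39 \right)} + 2352} = \frac{1988 + 4028}{\left(-4 - 330 - 220 \left(-39\right)\right) + 2352} = \frac{6016}{\left(-4 - 330 + 8580\right) + 2352} = \frac{6016}{8246 + 2352} = \frac{6016}{10598} = 6016 \cdot \frac{1}{10598} = \frac{3008}{5299}$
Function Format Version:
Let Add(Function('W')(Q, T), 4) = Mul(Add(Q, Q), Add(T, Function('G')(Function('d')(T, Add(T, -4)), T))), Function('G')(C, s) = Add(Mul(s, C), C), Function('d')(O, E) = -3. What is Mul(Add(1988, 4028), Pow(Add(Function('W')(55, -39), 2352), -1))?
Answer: Rational(3008, 5299) ≈ 0.56765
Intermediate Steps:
Function('G')(C, s) = Add(C, Mul(C, s)) (Function('G')(C, s) = Add(Mul(C, s), C) = Add(C, Mul(C, s)))
Function('W')(Q, T) = Add(-4, Mul(2, Q, Add(-3, Mul(-2, T)))) (Function('W')(Q, T) = Add(-4, Mul(Add(Q, Q), Add(T, Mul(-3, Add(1, T))))) = Add(-4, Mul(Mul(2, Q), Add(T, Add(-3, Mul(-3, T))))) = Add(-4, Mul(Mul(2, Q), Add(-3, Mul(-2, T)))) = Add(-4, Mul(2, Q, Add(-3, Mul(-2, T)))))
Mul(Add(1988, 4028), Pow(Add(Function('W')(55, -39), 2352), -1)) = Mul(Add(1988, 4028), Pow(Add(Add(-4, Mul(-6, 55), Mul(-4, 55, -39)), 2352), -1)) = Mul(6016, Pow(Add(Add(-4, -330, 8580), 2352), -1)) = Mul(6016, Pow(Add(8246, 2352), -1)) = Mul(6016, Pow(10598, -1)) = Mul(6016, Rational(1, 10598)) = Rational(3008, 5299)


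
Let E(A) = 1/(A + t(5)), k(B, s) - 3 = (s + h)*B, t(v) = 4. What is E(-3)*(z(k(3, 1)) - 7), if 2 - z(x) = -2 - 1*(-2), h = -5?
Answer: -5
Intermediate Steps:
k(B, s) = 3 + B*(-5 + s) (k(B, s) = 3 + (s - 5)*B = 3 + (-5 + s)*B = 3 + B*(-5 + s))
E(A) = 1/(4 + A) (E(A) = 1/(A + 4) = 1/(4 + A))
z(x) = 2 (z(x) = 2 - (-2 - 1*(-2)) = 2 - (-2 + 2) = 2 - 1*0 = 2 + 0 = 2)
E(-3)*(z(k(3, 1)) - 7) = (2 - 7)/(4 - 3) = -5/1 = 1*(-5) = -5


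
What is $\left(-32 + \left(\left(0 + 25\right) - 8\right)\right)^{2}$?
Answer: $225$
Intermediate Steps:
$\left(-32 + \left(\left(0 + 25\right) - 8\right)\right)^{2} = \left(-32 + \left(25 - 8\right)\right)^{2} = \left(-32 + 17\right)^{2} = \left(-15\right)^{2} = 225$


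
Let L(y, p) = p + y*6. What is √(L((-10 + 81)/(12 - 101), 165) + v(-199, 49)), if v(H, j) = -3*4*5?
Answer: 3*√88199/89 ≈ 10.011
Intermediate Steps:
L(y, p) = p + 6*y
v(H, j) = -60 (v(H, j) = -12*5 = -60)
√(L((-10 + 81)/(12 - 101), 165) + v(-199, 49)) = √((165 + 6*((-10 + 81)/(12 - 101))) - 60) = √((165 + 6*(71/(-89))) - 60) = √((165 + 6*(71*(-1/89))) - 60) = √((165 + 6*(-71/89)) - 60) = √((165 - 426/89) - 60) = √(14259/89 - 60) = √(8919/89) = 3*√88199/89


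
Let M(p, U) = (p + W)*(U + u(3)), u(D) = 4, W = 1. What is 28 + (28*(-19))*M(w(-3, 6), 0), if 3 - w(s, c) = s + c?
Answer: -2100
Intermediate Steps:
w(s, c) = 3 - c - s (w(s, c) = 3 - (s + c) = 3 - (c + s) = 3 + (-c - s) = 3 - c - s)
M(p, U) = (1 + p)*(4 + U) (M(p, U) = (p + 1)*(U + 4) = (1 + p)*(4 + U))
28 + (28*(-19))*M(w(-3, 6), 0) = 28 + (28*(-19))*(4 + 0 + 4*(3 - 1*6 - 1*(-3)) + 0*(3 - 1*6 - 1*(-3))) = 28 - 532*(4 + 0 + 4*(3 - 6 + 3) + 0*(3 - 6 + 3)) = 28 - 532*(4 + 0 + 4*0 + 0*0) = 28 - 532*(4 + 0 + 0 + 0) = 28 - 532*4 = 28 - 2128 = -2100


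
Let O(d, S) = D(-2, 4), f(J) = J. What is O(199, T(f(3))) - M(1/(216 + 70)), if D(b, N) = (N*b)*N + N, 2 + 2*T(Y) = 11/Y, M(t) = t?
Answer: -8009/286 ≈ -28.004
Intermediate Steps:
T(Y) = -1 + 11/(2*Y) (T(Y) = -1 + (11/Y)/2 = -1 + 11/(2*Y))
D(b, N) = N + b*N² (D(b, N) = b*N² + N = N + b*N²)
O(d, S) = -28 (O(d, S) = 4*(1 + 4*(-2)) = 4*(1 - 8) = 4*(-7) = -28)
O(199, T(f(3))) - M(1/(216 + 70)) = -28 - 1/(216 + 70) = -28 - 1/286 = -8009/286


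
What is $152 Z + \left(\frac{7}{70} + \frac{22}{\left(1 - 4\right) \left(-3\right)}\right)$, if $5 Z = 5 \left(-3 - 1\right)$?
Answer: $- \frac{54491}{90} \approx -605.46$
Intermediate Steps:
$Z = -4$ ($Z = \frac{5 \left(-3 - 1\right)}{5} = \frac{5 \left(-4\right)}{5} = \frac{1}{5} \left(-20\right) = -4$)
$152 Z + \left(\frac{7}{70} + \frac{22}{\left(1 - 4\right) \left(-3\right)}\right) = 152 \left(-4\right) + \left(\frac{7}{70} + \frac{22}{\left(1 - 4\right) \left(-3\right)}\right) = -608 + \left(7 \cdot \frac{1}{70} + \frac{22}{\left(-3\right) \left(-3\right)}\right) = -608 + \left(\frac{1}{10} + \frac{22}{9}\right) = -608 + \frac{229}{90} = - \frac{54491}{90}$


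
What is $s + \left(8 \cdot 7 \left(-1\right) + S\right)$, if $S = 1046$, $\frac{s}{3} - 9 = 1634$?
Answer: $5919$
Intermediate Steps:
$s = 4929$ ($s = 27 + 3 \cdot 1634 = 27 + 4902 = 4929$)
$s + \left(8 \cdot 7 \left(-1\right) + S\right) = 4929 + \left(8 \cdot 7 \left(-1\right) + 1046\right) = 4929 + \left(56 \left(-1\right) + 1046\right) = 4929 + \left(-56 + 1046\right) = 4929 + 990 = 5919$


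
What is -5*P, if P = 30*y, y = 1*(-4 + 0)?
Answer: 600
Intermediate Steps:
y = -4 (y = 1*(-4) = -4)
P = -120 (P = 30*(-4) = -120)
-5*P = -5*(-120) = 600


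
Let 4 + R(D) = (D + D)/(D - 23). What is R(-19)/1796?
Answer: -65/37716 ≈ -0.0017234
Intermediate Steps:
R(D) = -4 + 2*D/(-23 + D) (R(D) = -4 + (D + D)/(D - 23) = -4 + (2*D)/(-23 + D) = -4 + 2*D/(-23 + D))
R(-19)/1796 = (2*(46 - 1*(-19))/(-23 - 19))/1796 = (2*(46 + 19)/(-42))*(1/1796) = (2*(-1/42)*65)*(1/1796) = -65/21*1/1796 = -65/37716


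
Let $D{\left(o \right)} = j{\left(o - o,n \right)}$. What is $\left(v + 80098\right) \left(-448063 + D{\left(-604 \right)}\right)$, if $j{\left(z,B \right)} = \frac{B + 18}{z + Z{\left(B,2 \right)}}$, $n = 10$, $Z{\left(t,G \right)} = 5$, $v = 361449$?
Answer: $- \frac{989192003989}{5} \approx -1.9784 \cdot 10^{11}$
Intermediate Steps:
$j{\left(z,B \right)} = \frac{18 + B}{5 + z}$ ($j{\left(z,B \right)} = \frac{B + 18}{z + 5} = \frac{18 + B}{5 + z}$)
$D{\left(o \right)} = \frac{28}{5}$ ($D{\left(o \right)} = \frac{18 + 10}{5 + \left(o - o\right)} = \frac{1}{5 + 0} \cdot 28 = \frac{1}{5} \cdot 28 = \frac{28}{5}$)
$\left(v + 80098\right) \left(-448063 + D{\left(-604 \right)}\right) = \left(361449 + 80098\right) \left(-448063 + \frac{28}{5}\right) = 441547 \left(- \frac{2240287}{5}\right) = - \frac{989192003989}{5}$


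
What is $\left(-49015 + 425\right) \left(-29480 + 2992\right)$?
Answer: $1287051920$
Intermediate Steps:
$\left(-49015 + 425\right) \left(-29480 + 2992\right) = \left(-48590\right) \left(-26488\right) = 1287051920$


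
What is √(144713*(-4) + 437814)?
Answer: I*√141038 ≈ 375.55*I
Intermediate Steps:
√(144713*(-4) + 437814) = √(-578852 + 437814) = √(-141038) = I*√141038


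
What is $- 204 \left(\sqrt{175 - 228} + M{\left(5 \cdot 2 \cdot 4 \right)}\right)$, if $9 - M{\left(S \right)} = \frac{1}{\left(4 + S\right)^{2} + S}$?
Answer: $- \frac{906933}{494} - 204 i \sqrt{53} \approx -1835.9 - 1485.1 i$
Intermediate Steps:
$M{\left(S \right)} = 9 - \frac{1}{S + \left(4 + S\right)^{2}}$ ($M{\left(S \right)} = 9 - \frac{1}{\left(4 + S\right)^{2} + S} = 9 - \frac{1}{S + \left(4 + S\right)^{2}}$)
$- 204 \left(\sqrt{175 - 228} + M{\left(5 \cdot 2 \cdot 4 \right)}\right) = - 204 \left(\sqrt{175 - 228} + \frac{-1 + 9 \cdot 5 \cdot 2 \cdot 4 + 9 \left(4 + 5 \cdot 2 \cdot 4\right)^{2}}{5 \cdot 2 \cdot 4 + \left(4 + 5 \cdot 2 \cdot 4\right)^{2}}\right) = - 204 \left(\sqrt{-53} + \frac{-1 + 9 \cdot 10 \cdot 4 + 9 \left(4 + 10 \cdot 4\right)^{2}}{10 \cdot 4 + \left(4 + 10 \cdot 4\right)^{2}}\right) = - 204 \left(i \sqrt{53} + \frac{-1 + 9 \cdot 40 + 9 \left(4 + 40\right)^{2}}{40 + \left(4 + 40\right)^{2}}\right) = - 204 \left(i \sqrt{53} + \frac{-1 + 360 + 9 \cdot 44^{2}}{40 + 44^{2}}\right) = - 204 \left(i \sqrt{53} + \frac{-1 + 360 + 9 \cdot 1936}{40 + 1936}\right) = - 204 \left(i \sqrt{53} + \frac{-1 + 360 + 17424}{1976}\right) = - 204 \left(i \sqrt{53} + \frac{1}{1976} \cdot 17783\right) = - 204 \left(i \sqrt{53} + \frac{17783}{1976}\right) = - 204 \left(\frac{17783}{1976} + i \sqrt{53}\right) = - \frac{906933}{494} - 204 i \sqrt{53}$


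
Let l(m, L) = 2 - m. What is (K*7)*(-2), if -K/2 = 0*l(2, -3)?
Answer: 0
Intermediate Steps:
K = 0 (K = -0*(2 - 1*2) = -0*(2 - 2) = -0*0 = -2*0 = 0)
(K*7)*(-2) = (0*7)*(-2) = 0*(-2) = 0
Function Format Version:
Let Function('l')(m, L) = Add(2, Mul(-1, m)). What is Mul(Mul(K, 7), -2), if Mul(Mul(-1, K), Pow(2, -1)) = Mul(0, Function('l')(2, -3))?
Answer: 0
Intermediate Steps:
K = 0 (K = Mul(-2, Mul(0, Add(2, Mul(-1, 2)))) = Mul(-2, Mul(0, Add(2, -2))) = Mul(-2, Mul(0, 0)) = Mul(-2, 0) = 0)
Mul(Mul(K, 7), -2) = Mul(Mul(0, 7), -2) = Mul(0, -2) = 0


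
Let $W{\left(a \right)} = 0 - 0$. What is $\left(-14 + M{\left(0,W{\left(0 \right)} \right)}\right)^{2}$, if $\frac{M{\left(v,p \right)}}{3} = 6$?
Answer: $16$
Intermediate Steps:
$W{\left(a \right)} = 0$ ($W{\left(a \right)} = 0 + 0 = 0$)
$M{\left(v,p \right)} = 18$ ($M{\left(v,p \right)} = 3 \cdot 6 = 18$)
$\left(-14 + M{\left(0,W{\left(0 \right)} \right)}\right)^{2} = \left(-14 + 18\right)^{2} = 4^{2} = 16$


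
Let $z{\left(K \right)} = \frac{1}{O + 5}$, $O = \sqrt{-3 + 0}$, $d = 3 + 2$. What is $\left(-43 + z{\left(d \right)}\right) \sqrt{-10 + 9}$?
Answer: $\frac{-214 - 43 i \sqrt{3}}{\sqrt{3} - 5 i} \approx 0.061859 - 42.821 i$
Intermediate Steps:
$d = 5$
$O = i \sqrt{3}$ ($O = \sqrt{-3} = i \sqrt{3} \approx 1.732 i$)
$z{\left(K \right)} = \frac{1}{5 + i \sqrt{3}}$ ($z{\left(K \right)} = \frac{1}{i \sqrt{3} + 5} = \frac{1}{5 + i \sqrt{3}}$)
$\left(-43 + z{\left(d \right)}\right) \sqrt{-10 + 9} = \left(-43 + \left(\frac{5}{28} - \frac{i \sqrt{3}}{28}\right)\right) \sqrt{-10 + 9} = \left(- \frac{1199}{28} - \frac{i \sqrt{3}}{28}\right) \sqrt{-1} = \left(- \frac{1199}{28} - \frac{i \sqrt{3}}{28}\right) i = i \left(- \frac{1199}{28} - \frac{i \sqrt{3}}{28}\right)$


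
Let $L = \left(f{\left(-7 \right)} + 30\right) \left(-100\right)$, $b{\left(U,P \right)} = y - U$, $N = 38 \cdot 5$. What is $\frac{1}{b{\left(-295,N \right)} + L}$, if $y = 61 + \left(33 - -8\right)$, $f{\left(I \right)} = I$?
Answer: $- \frac{1}{1903} \approx -0.00052549$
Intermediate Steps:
$N = 190$
$y = 102$ ($y = 61 + \left(33 + 8\right) = 61 + 41 = 102$)
$b{\left(U,P \right)} = 102 - U$
$L = -2300$ ($L = \left(-7 + 30\right) \left(-100\right) = 23 \left(-100\right) = -2300$)
$\frac{1}{b{\left(-295,N \right)} + L} = \frac{1}{\left(102 - -295\right) - 2300} = \frac{1}{\left(102 + 295\right) - 2300} = \frac{1}{397 - 2300} = \frac{1}{-1903} = - \frac{1}{1903}$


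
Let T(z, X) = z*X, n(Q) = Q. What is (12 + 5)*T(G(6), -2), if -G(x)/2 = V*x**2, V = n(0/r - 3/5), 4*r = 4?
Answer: -7344/5 ≈ -1468.8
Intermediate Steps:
r = 1 (r = (1/4)*4 = 1)
V = -3/5 (V = 0/1 - 3/5 = 0*1 - 3*1/5 = 0 - 3/5 = -3/5 ≈ -0.60000)
G(x) = 6*x**2/5 (G(x) = -(-6)*x**2/5 = 6*x**2/5)
T(z, X) = X*z
(12 + 5)*T(G(6), -2) = (12 + 5)*(-12*6**2/5) = 17*(-12*36/5) = 17*(-2*216/5) = 17*(-432/5) = -7344/5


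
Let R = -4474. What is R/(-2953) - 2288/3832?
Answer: 1298488/1414487 ≈ 0.91799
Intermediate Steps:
R/(-2953) - 2288/3832 = -4474/(-2953) - 2288/3832 = -4474*(-1/2953) - 2288*1/3832 = 4474/2953 - 286/479 = 1298488/1414487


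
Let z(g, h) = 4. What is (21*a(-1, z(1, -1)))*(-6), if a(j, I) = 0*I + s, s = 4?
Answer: -504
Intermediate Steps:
a(j, I) = 4 (a(j, I) = 0*I + 4 = 0 + 4 = 4)
(21*a(-1, z(1, -1)))*(-6) = (21*4)*(-6) = 84*(-6) = -504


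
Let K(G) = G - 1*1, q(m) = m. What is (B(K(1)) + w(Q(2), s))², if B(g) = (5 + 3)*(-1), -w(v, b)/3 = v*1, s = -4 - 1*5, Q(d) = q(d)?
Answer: 196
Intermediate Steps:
Q(d) = d
s = -9 (s = -4 - 5 = -9)
K(G) = -1 + G (K(G) = G - 1 = -1 + G)
w(v, b) = -3*v
B(g) = -8 (B(g) = 8*(-1) = -8)
(B(K(1)) + w(Q(2), s))² = (-8 - 3*2)² = (-8 - 6)² = (-14)² = 196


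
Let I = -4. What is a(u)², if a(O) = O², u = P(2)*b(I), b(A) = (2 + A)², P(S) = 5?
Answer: 160000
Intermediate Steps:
u = 20 (u = 5*(2 - 4)² = 5*(-2)² = 5*4 = 20)
a(u)² = (20²)² = 400² = 160000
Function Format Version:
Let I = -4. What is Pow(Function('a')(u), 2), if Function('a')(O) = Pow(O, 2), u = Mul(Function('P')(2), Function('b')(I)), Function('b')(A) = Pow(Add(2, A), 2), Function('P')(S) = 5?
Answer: 160000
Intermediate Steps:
u = 20 (u = Mul(5, Pow(Add(2, -4), 2)) = Mul(5, Pow(-2, 2)) = Mul(5, 4) = 20)
Pow(Function('a')(u), 2) = Pow(Pow(20, 2), 2) = Pow(400, 2) = 160000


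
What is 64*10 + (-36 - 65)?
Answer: 539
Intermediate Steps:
64*10 + (-36 - 65) = 640 - 101 = 539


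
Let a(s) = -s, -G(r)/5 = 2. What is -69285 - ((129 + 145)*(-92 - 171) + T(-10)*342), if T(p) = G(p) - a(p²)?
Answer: -28003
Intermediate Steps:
G(r) = -10 (G(r) = -5*2 = -10)
T(p) = -10 + p² (T(p) = -10 - (-1)*p² = -10 + p²)
-69285 - ((129 + 145)*(-92 - 171) + T(-10)*342) = -69285 - ((129 + 145)*(-92 - 171) + (-10 + (-10)²)*342) = -69285 - (274*(-263) + (-10 + 100)*342) = -69285 - (-72062 + 90*342) = -69285 - (-72062 + 30780) = -69285 - 1*(-41282) = -69285 + 41282 = -28003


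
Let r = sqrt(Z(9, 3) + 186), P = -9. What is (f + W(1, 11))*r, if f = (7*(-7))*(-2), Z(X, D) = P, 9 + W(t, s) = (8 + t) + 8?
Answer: 106*sqrt(177) ≈ 1410.2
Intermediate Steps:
W(t, s) = 7 + t (W(t, s) = -9 + ((8 + t) + 8) = -9 + (16 + t) = 7 + t)
Z(X, D) = -9
f = 98 (f = -49*(-2) = 98)
r = sqrt(177) (r = sqrt(-9 + 186) = sqrt(177) ≈ 13.304)
(f + W(1, 11))*r = (98 + (7 + 1))*sqrt(177) = (98 + 8)*sqrt(177) = 106*sqrt(177)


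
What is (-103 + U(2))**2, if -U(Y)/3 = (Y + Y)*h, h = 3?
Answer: 19321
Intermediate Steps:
U(Y) = -18*Y (U(Y) = -3*(Y + Y)*3 = -3*2*Y*3 = -18*Y)
(-103 + U(2))**2 = (-103 - 18*2)**2 = (-103 - 36)**2 = (-139)**2 = 19321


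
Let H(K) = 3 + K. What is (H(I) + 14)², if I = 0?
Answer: 289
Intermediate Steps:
(H(I) + 14)² = ((3 + 0) + 14)² = (3 + 14)² = 17² = 289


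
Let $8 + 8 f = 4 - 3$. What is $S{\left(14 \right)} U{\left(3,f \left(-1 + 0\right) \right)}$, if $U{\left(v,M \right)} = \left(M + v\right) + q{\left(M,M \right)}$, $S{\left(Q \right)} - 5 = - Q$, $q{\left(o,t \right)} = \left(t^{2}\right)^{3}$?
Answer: $- \frac{10201113}{262144} \approx -38.914$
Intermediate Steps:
$f = - \frac{7}{8}$ ($f = -1 + \frac{4 - 3}{8} = -1 + \frac{1}{8} \cdot 1 = -1 + \frac{1}{8} = - \frac{7}{8} \approx -0.875$)
$q{\left(o,t \right)} = t^{6}$
$S{\left(Q \right)} = 5 - Q$
$U{\left(v,M \right)} = M + v + M^{6}$ ($U{\left(v,M \right)} = \left(M + v\right) + M^{6} = M + v + M^{6}$)
$S{\left(14 \right)} U{\left(3,f \left(-1 + 0\right) \right)} = \left(5 - 14\right) \left(- \frac{7 \left(-1 + 0\right)}{8} + 3 + \left(- \frac{7 \left(-1 + 0\right)}{8}\right)^{6}\right) = \left(5 - 14\right) \left(\left(- \frac{7}{8}\right) \left(-1\right) + 3 + \left(\left(- \frac{7}{8}\right) \left(-1\right)\right)^{6}\right) = - 9 \left(\frac{7}{8} + 3 + \left(\frac{7}{8}\right)^{6}\right) = - 9 \left(\frac{7}{8} + 3 + \frac{117649}{262144}\right) = \left(-9\right) \frac{1133457}{262144} = - \frac{10201113}{262144}$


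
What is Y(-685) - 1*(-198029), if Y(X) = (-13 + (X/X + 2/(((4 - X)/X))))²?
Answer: 94101415953/474721 ≈ 1.9822e+5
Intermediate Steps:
Y(X) = (-12 + 2*X/(4 - X))² (Y(X) = (-13 + (1 + 2/(((4 - X)/X))))² = (-13 + (1 + 2*(X/(4 - X))))² = (-13 + (1 + 2*X/(4 - X)))² = (-12 + 2*X/(4 - X))²)
Y(-685) - 1*(-198029) = 4*(-24 + 7*(-685))²/(-4 - 685)² - 1*(-198029) = 4*(-24 - 4795)²/(-689)² + 198029 = 4*(-4819)²*(1/474721) + 198029 = 4*23222761*(1/474721) + 198029 = 92891044/474721 + 198029 = 94101415953/474721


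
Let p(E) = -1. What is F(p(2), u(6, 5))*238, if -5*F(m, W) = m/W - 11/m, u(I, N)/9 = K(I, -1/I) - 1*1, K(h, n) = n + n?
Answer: -15827/30 ≈ -527.57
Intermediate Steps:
K(h, n) = 2*n
u(I, N) = -9 - 18/I (u(I, N) = 9*(2*(-1/I) - 1*1) = 9*(-2/I - 1) = 9*(-1 - 2/I) = -9 - 18/I)
F(m, W) = 11/(5*m) - m/(5*W) (F(m, W) = -(m/W - 11/m)/5 = -(-11/m + m/W)/5 = 11/(5*m) - m/(5*W))
F(p(2), u(6, 5))*238 = ((11/5)/(-1) - ⅕*(-1)/(-9 - 18/6))*238 = ((11/5)*(-1) - ⅕*(-1)/(-9 - 18*⅙))*238 = (-11/5 - ⅕*(-1)/(-9 - 3))*238 = (-11/5 - ⅕*(-1)/(-12))*238 = (-11/5 - ⅕*(-1)*(-1/12))*238 = (-11/5 - 1/60)*238 = -133/60*238 = -15827/30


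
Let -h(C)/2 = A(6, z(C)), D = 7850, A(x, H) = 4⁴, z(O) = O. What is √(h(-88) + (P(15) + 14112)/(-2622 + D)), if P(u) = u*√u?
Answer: √(-3480049568 + 19605*√15)/2614 ≈ 22.567*I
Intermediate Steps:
A(x, H) = 256
h(C) = -512 (h(C) = -2*256 = -512)
P(u) = u^(3/2)
√(h(-88) + (P(15) + 14112)/(-2622 + D)) = √(-512 + (15^(3/2) + 14112)/(-2622 + 7850)) = √(-512 + (15*√15 + 14112)/5228) = √(-512 + (14112 + 15*√15)*(1/5228)) = √(-512 + (3528/1307 + 15*√15/5228)) = √(-665656/1307 + 15*√15/5228)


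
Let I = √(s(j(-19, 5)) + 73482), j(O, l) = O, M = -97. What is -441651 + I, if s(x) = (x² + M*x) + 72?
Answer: -441651 + √75758 ≈ -4.4138e+5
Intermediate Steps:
s(x) = 72 + x² - 97*x (s(x) = (x² - 97*x) + 72 = 72 + x² - 97*x)
I = √75758 (I = √((72 + (-19)² - 97*(-19)) + 73482) = √((72 + 361 + 1843) + 73482) = √(2276 + 73482) = √75758 ≈ 275.24)
-441651 + I = -441651 + √75758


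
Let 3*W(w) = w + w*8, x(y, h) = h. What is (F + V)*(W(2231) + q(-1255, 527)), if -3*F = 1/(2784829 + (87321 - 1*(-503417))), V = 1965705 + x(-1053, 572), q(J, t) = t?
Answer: 143763912672910720/10126701 ≈ 1.4197e+10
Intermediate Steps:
W(w) = 3*w (W(w) = (w + w*8)/3 = (w + 8*w)/3 = (9*w)/3 = 3*w)
V = 1966277 (V = 1965705 + 572 = 1966277)
F = -1/10126701 (F = -1/(3*(2784829 + (87321 - 1*(-503417)))) = -1/(3*(2784829 + (87321 + 503417))) = -1/(3*(2784829 + 590738)) = -1/3/3375567 = -1/3*1/3375567 = -1/10126701 ≈ -9.8749e-8)
(F + V)*(W(2231) + q(-1255, 527)) = (-1/10126701 + 1966277)*(3*2231 + 527) = 19911899262176*(6693 + 527)/10126701 = (19911899262176/10126701)*7220 = 143763912672910720/10126701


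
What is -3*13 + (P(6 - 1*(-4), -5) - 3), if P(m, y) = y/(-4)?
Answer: -163/4 ≈ -40.750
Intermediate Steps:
P(m, y) = -y/4 (P(m, y) = y*(-1/4) = -y/4)
-3*13 + (P(6 - 1*(-4), -5) - 3) = -3*13 + (-1/4*(-5) - 3) = -39 + (5/4 - 3) = -39 - 7/4 = -163/4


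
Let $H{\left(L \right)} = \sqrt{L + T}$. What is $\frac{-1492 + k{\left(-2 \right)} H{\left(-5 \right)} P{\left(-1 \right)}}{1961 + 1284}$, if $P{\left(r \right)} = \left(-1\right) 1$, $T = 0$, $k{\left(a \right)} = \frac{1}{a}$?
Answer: $- \frac{1492}{3245} + \frac{i \sqrt{5}}{6490} \approx -0.45978 + 0.00034454 i$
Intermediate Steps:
$P{\left(r \right)} = -1$
$H{\left(L \right)} = \sqrt{L}$ ($H{\left(L \right)} = \sqrt{L + 0} = \sqrt{L}$)
$\frac{-1492 + k{\left(-2 \right)} H{\left(-5 \right)} P{\left(-1 \right)}}{1961 + 1284} = \frac{-1492 + \frac{\sqrt{-5}}{-2} \left(-1\right)}{1961 + 1284} = \frac{-1492 + - \frac{i \sqrt{5}}{2} \left(-1\right)}{3245} = \left(-1492 + - \frac{i \sqrt{5}}{2} \left(-1\right)\right) \frac{1}{3245} = \left(-1492 + \frac{i \sqrt{5}}{2}\right) \frac{1}{3245} = - \frac{1492}{3245} + \frac{i \sqrt{5}}{6490}$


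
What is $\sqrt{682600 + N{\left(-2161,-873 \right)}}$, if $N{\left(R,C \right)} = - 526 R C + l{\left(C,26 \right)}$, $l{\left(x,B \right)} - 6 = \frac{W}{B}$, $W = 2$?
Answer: $\frac{i \sqrt{167587881955}}{13} \approx 31490.0 i$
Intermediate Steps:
$l{\left(x,B \right)} = 6 + \frac{2}{B}$
$N{\left(R,C \right)} = \frac{79}{13} - 526 C R$ ($N{\left(R,C \right)} = - 526 R C + \left(6 + \frac{2}{26}\right) = - 526 C R + \left(6 + 2 \cdot \frac{1}{26}\right) = - 526 C R + \left(6 + \frac{1}{13}\right) = - 526 C R + \frac{79}{13} = \frac{79}{13} - 526 C R$)
$\sqrt{682600 + N{\left(-2161,-873 \right)}} = \sqrt{682600 + \left(\frac{79}{13} - \left(-459198\right) \left(-2161\right)\right)} = \sqrt{682600 + \left(\frac{79}{13} - 992326878\right)} = \sqrt{682600 - \frac{12900249335}{13}} = \sqrt{- \frac{12891375535}{13}} = \frac{i \sqrt{167587881955}}{13}$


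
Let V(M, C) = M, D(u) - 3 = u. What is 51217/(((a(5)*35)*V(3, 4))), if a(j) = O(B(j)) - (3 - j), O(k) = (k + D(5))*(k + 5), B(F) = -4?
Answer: 51217/630 ≈ 81.297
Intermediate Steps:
D(u) = 3 + u
O(k) = (5 + k)*(8 + k) (O(k) = (k + (3 + 5))*(k + 5) = (k + 8)*(5 + k) = (8 + k)*(5 + k) = (5 + k)*(8 + k))
a(j) = 1 + j (a(j) = (40 + (-4)² + 13*(-4)) - (3 - j) = (40 + 16 - 52) + (-3 + j) = 4 + (-3 + j) = 1 + j)
51217/(((a(5)*35)*V(3, 4))) = 51217/((((1 + 5)*35)*3)) = 51217/(((6*35)*3)) = 51217/((210*3)) = 51217/630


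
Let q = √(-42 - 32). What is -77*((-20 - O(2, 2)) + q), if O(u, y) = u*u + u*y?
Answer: 2156 - 77*I*√74 ≈ 2156.0 - 662.38*I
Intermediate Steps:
O(u, y) = u² + u*y
q = I*√74 (q = √(-74) = I*√74 ≈ 8.6023*I)
-77*((-20 - O(2, 2)) + q) = -77*((-20 - 2*(2 + 2)) + I*√74) = -77*((-20 - 2*4) + I*√74) = -77*((-20 - 1*8) + I*√74) = -77*((-20 - 8) + I*√74) = -77*(-28 + I*√74) = 2156 - 77*I*√74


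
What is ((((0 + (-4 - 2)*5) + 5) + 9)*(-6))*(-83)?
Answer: -7968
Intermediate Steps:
((((0 + (-4 - 2)*5) + 5) + 9)*(-6))*(-83) = ((((0 - 6*5) + 5) + 9)*(-6))*(-83) = ((((0 - 30) + 5) + 9)*(-6))*(-83) = (((-30 + 5) + 9)*(-6))*(-83) = ((-25 + 9)*(-6))*(-83) = -16*(-6)*(-83) = 96*(-83) = -7968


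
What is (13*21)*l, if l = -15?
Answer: -4095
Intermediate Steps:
(13*21)*l = (13*21)*(-15) = 273*(-15) = -4095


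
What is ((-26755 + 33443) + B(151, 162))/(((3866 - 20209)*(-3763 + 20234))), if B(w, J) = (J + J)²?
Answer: -15952/38455079 ≈ -0.00041482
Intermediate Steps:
B(w, J) = 4*J² (B(w, J) = (2*J)² = 4*J²)
((-26755 + 33443) + B(151, 162))/(((3866 - 20209)*(-3763 + 20234))) = ((-26755 + 33443) + 4*162²)/(((3866 - 20209)*(-3763 + 20234))) = (6688 + 4*26244)/((-16343*16471)) = (6688 + 104976)/(-269185553) = 111664*(-1/269185553) = -15952/38455079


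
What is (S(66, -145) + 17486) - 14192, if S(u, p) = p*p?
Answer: 24319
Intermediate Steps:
S(u, p) = p²
(S(66, -145) + 17486) - 14192 = ((-145)² + 17486) - 14192 = (21025 + 17486) - 14192 = 38511 - 14192 = 24319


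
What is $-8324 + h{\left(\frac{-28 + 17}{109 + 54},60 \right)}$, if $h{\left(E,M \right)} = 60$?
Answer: $-8264$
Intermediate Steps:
$-8324 + h{\left(\frac{-28 + 17}{109 + 54},60 \right)} = -8324 + 60 = -8264$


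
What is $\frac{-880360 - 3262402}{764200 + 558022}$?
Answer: $- \frac{2071381}{661111} \approx -3.1332$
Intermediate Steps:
$\frac{-880360 - 3262402}{764200 + 558022} = \frac{-880360 - 3262402}{1322222} = \left(-880360 - 3262402\right) \frac{1}{1322222} = \left(-4142762\right) \frac{1}{1322222} = - \frac{2071381}{661111}$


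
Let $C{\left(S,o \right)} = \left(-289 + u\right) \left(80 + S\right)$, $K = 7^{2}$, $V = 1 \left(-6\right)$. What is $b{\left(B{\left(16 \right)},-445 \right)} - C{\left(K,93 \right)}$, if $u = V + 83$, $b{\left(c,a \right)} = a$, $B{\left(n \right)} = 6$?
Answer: $26903$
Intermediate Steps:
$V = -6$
$u = 77$ ($u = -6 + 83 = 77$)
$K = 49$
$C{\left(S,o \right)} = -16960 - 212 S$ ($C{\left(S,o \right)} = \left(-289 + 77\right) \left(80 + S\right) = - 212 \left(80 + S\right) = -16960 - 212 S$)
$b{\left(B{\left(16 \right)},-445 \right)} - C{\left(K,93 \right)} = -445 - \left(-16960 - 10388\right) = -445 - -27348 = -445 + 27348 = 26903$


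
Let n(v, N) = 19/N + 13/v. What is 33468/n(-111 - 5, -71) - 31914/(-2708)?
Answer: -373169977053/4233958 ≈ -88137.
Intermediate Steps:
n(v, N) = 13/v + 19/N
33468/n(-111 - 5, -71) - 31914/(-2708) = 33468/(13/(-111 - 5) + 19/(-71)) - 31914/(-2708) = 33468/(13/(-116) + 19*(-1/71)) - 31914*(-1/2708) = 33468/(13*(-1/116) - 19/71) + 15957/1354 = 33468/(-13/116 - 19/71) + 15957/1354 = 33468/(-3127/8236) + 15957/1354 = 33468*(-8236/3127) + 15957/1354 = -275642448/3127 + 15957/1354 = -373169977053/4233958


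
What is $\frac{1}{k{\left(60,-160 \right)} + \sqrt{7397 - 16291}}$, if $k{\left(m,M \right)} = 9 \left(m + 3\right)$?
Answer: $\frac{567}{330383} - \frac{i \sqrt{8894}}{330383} \approx 0.0017162 - 0.00028545 i$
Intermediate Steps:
$k{\left(m,M \right)} = 27 + 9 m$ ($k{\left(m,M \right)} = 9 \left(3 + m\right) = 27 + 9 m$)
$\frac{1}{k{\left(60,-160 \right)} + \sqrt{7397 - 16291}} = \frac{1}{\left(27 + 9 \cdot 60\right) + \sqrt{7397 - 16291}} = \frac{1}{\left(27 + 540\right) + \sqrt{-8894}} = \frac{1}{567 + i \sqrt{8894}}$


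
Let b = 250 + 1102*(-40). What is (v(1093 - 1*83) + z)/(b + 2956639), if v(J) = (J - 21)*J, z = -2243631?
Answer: -1244741/2912809 ≈ -0.42733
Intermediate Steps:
v(J) = J*(-21 + J) (v(J) = (-21 + J)*J = J*(-21 + J))
b = -43830 (b = 250 - 44080 = -43830)
(v(1093 - 1*83) + z)/(b + 2956639) = ((1093 - 1*83)*(-21 + (1093 - 1*83)) - 2243631)/(-43830 + 2956639) = ((1093 - 83)*(-21 + (1093 - 83)) - 2243631)/2912809 = (1010*(-21 + 1010) - 2243631)*(1/2912809) = (1010*989 - 2243631)*(1/2912809) = (998890 - 2243631)*(1/2912809) = -1244741*1/2912809 = -1244741/2912809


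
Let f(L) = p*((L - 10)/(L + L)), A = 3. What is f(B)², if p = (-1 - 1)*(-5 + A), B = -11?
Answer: 1764/121 ≈ 14.579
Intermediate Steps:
p = 4 (p = (-1 - 1)*(-5 + 3) = -2*(-2) = 4)
f(L) = 2*(-10 + L)/L (f(L) = 4*((L - 10)/(L + L)) = 4*((-10 + L)/((2*L))) = 4*((-10 + L)*(1/(2*L))) = 4*((-10 + L)/(2*L)) = 2*(-10 + L)/L)
f(B)² = (2 - 20/(-11))² = (2 - 20*(-1/11))² = (2 + 20/11)² = (42/11)² = 1764/121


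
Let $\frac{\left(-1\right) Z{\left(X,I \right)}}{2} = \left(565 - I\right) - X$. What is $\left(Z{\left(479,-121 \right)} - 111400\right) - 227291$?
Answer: $-339105$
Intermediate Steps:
$Z{\left(X,I \right)} = -1130 + 2 I + 2 X$ ($Z{\left(X,I \right)} = - 2 \left(\left(565 - I\right) - X\right) = - 2 \left(565 - I - X\right) = -1130 + 2 I + 2 X$)
$\left(Z{\left(479,-121 \right)} - 111400\right) - 227291 = \left(\left(-1130 + 2 \left(-121\right) + 2 \cdot 479\right) - 111400\right) - 227291 = \left(\left(-1130 - 242 + 958\right) - 111400\right) - 227291 = \left(-414 - 111400\right) - 227291 = -111814 - 227291 = -339105$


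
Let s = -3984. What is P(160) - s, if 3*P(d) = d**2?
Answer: 37552/3 ≈ 12517.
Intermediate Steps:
P(d) = d**2/3
P(160) - s = (1/3)*160**2 - 1*(-3984) = (1/3)*25600 + 3984 = 25600/3 + 3984 = 37552/3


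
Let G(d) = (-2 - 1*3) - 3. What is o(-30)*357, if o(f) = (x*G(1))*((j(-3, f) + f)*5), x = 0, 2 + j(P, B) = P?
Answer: 0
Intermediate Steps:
j(P, B) = -2 + P
G(d) = -8 (G(d) = (-2 - 3) - 3 = -5 - 3 = -8)
o(f) = 0 (o(f) = (0*(-8))*(((-2 - 3) + f)*5) = 0*((-5 + f)*5) = 0*(-25 + 5*f) = 0)
o(-30)*357 = 0*357 = 0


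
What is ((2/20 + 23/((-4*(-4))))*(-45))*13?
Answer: -14391/16 ≈ -899.44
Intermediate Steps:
((2/20 + 23/((-4*(-4))))*(-45))*13 = ((2*(1/20) + 23/16)*(-45))*13 = ((1/10 + 23*(1/16))*(-45))*13 = ((1/10 + 23/16)*(-45))*13 = ((123/80)*(-45))*13 = -1107/16*13 = -14391/16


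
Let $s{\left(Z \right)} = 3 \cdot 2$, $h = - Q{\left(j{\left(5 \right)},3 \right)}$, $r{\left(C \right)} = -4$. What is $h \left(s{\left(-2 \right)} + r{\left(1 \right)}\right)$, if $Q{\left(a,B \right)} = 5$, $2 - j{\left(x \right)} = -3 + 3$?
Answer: $-10$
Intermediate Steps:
$j{\left(x \right)} = 2$ ($j{\left(x \right)} = 2 - \left(-3 + 3\right) = 2 - 0 = 2 + 0 = 2$)
$h = -5$ ($h = \left(-1\right) 5 = -5$)
$s{\left(Z \right)} = 6$
$h \left(s{\left(-2 \right)} + r{\left(1 \right)}\right) = - 5 \left(6 - 4\right) = \left(-5\right) 2 = -10$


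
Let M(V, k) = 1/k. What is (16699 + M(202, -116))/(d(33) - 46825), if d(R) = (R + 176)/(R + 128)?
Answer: -311870363/874479456 ≈ -0.35664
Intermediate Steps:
d(R) = (176 + R)/(128 + R)
(16699 + M(202, -116))/(d(33) - 46825) = (16699 + 1/(-116))/((176 + 33)/(128 + 33) - 46825) = (16699 - 1/116)/(209/161 - 46825) = 1937083/(116*((1/161)*209 - 46825)) = 1937083/(116*(209/161 - 46825)) = 1937083/(116*(-7538616/161)) = (1937083/116)*(-161/7538616) = -311870363/874479456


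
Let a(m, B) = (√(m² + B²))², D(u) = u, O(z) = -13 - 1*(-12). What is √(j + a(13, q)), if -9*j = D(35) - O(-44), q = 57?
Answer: √3414 ≈ 58.429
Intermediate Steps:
O(z) = -1 (O(z) = -13 + 12 = -1)
j = -4 (j = -(35 - 1*(-1))/9 = -(35 + 1)/9 = -⅑*36 = -4)
a(m, B) = B² + m² (a(m, B) = (√(B² + m²))² = B² + m²)
√(j + a(13, q)) = √(-4 + (57² + 13²)) = √(-4 + (3249 + 169)) = √(-4 + 3418) = √3414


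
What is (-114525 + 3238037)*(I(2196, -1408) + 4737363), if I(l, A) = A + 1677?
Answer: 14798050403584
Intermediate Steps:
I(l, A) = 1677 + A
(-114525 + 3238037)*(I(2196, -1408) + 4737363) = (-114525 + 3238037)*((1677 - 1408) + 4737363) = 3123512*(269 + 4737363) = 3123512*4737632 = 14798050403584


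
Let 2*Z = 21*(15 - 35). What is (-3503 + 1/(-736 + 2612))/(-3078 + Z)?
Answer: 6571627/6168288 ≈ 1.0654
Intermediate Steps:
Z = -210 (Z = (21*(15 - 35))/2 = (21*(-20))/2 = (½)*(-420) = -210)
(-3503 + 1/(-736 + 2612))/(-3078 + Z) = (-3503 + 1/(-736 + 2612))/(-3078 - 210) = (-3503 + 1/1876)/(-3288) = (-3503 + 1/1876)*(-1/3288) = -6571627/1876*(-1/3288) = 6571627/6168288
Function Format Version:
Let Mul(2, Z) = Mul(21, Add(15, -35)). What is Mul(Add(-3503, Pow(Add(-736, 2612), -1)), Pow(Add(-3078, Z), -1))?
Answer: Rational(6571627, 6168288) ≈ 1.0654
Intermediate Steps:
Z = -210 (Z = Mul(Rational(1, 2), Mul(21, Add(15, -35))) = Mul(Rational(1, 2), Mul(21, -20)) = Mul(Rational(1, 2), -420) = -210)
Mul(Add(-3503, Pow(Add(-736, 2612), -1)), Pow(Add(-3078, Z), -1)) = Mul(Add(-3503, Pow(Add(-736, 2612), -1)), Pow(Add(-3078, -210), -1)) = Mul(Add(-3503, Pow(1876, -1)), Pow(-3288, -1)) = Mul(Add(-3503, Rational(1, 1876)), Rational(-1, 3288)) = Mul(Rational(-6571627, 1876), Rational(-1, 3288)) = Rational(6571627, 6168288)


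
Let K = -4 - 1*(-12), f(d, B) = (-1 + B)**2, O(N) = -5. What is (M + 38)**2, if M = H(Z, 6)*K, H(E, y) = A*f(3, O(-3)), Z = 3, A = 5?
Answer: 2184484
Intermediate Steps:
K = 8 (K = -4 + 12 = 8)
H(E, y) = 180 (H(E, y) = 5*(-1 - 5)**2 = 5*(-6)**2 = 5*36 = 180)
M = 1440 (M = 180*8 = 1440)
(M + 38)**2 = (1440 + 38)**2 = 1478**2 = 2184484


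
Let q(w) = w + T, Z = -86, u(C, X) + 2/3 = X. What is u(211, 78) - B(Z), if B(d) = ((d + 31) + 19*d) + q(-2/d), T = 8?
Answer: 226822/129 ≈ 1758.3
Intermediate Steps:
u(C, X) = -⅔ + X
q(w) = 8 + w (q(w) = w + 8 = 8 + w)
B(d) = 39 - 2/d + 20*d (B(d) = ((d + 31) + 19*d) + (8 - 2/d) = ((31 + d) + 19*d) + (8 - 2/d) = (31 + 20*d) + (8 - 2/d) = 39 - 2/d + 20*d)
u(211, 78) - B(Z) = (-⅔ + 78) - (39 - 2/(-86) + 20*(-86)) = 232/3 - (39 - 2*(-1/86) - 1720) = 232/3 - (39 + 1/43 - 1720) = 232/3 - 1*(-72282/43) = 232/3 + 72282/43 = 226822/129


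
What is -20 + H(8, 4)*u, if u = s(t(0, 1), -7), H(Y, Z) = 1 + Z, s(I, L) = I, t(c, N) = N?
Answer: -15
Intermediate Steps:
u = 1
-20 + H(8, 4)*u = -20 + (1 + 4)*1 = -20 + 5*1 = -20 + 5 = -15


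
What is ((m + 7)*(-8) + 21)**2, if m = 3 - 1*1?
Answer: 2601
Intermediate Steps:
m = 2 (m = 3 - 1 = 2)
((m + 7)*(-8) + 21)**2 = ((2 + 7)*(-8) + 21)**2 = (9*(-8) + 21)**2 = (-72 + 21)**2 = (-51)**2 = 2601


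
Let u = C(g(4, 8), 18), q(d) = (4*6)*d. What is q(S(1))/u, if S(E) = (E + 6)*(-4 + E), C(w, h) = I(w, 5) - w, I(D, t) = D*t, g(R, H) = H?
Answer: -63/4 ≈ -15.750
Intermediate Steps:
C(w, h) = 4*w (C(w, h) = w*5 - w = 5*w - w = 4*w)
S(E) = (-4 + E)*(6 + E) (S(E) = (6 + E)*(-4 + E) = (-4 + E)*(6 + E))
q(d) = 24*d
u = 32 (u = 4*8 = 32)
q(S(1))/u = (24*(-24 + 1**2 + 2*1))/32 = (24*(-24 + 1 + 2))*(1/32) = (24*(-21))*(1/32) = -504*1/32 = -63/4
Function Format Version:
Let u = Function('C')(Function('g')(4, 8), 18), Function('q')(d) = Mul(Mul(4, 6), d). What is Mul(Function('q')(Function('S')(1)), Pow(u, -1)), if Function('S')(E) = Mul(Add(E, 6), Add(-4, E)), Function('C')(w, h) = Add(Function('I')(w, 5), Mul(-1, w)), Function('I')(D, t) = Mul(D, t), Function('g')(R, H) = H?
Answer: Rational(-63, 4) ≈ -15.750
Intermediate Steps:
Function('C')(w, h) = Mul(4, w) (Function('C')(w, h) = Add(Mul(w, 5), Mul(-1, w)) = Add(Mul(5, w), Mul(-1, w)) = Mul(4, w))
Function('S')(E) = Mul(Add(-4, E), Add(6, E)) (Function('S')(E) = Mul(Add(6, E), Add(-4, E)) = Mul(Add(-4, E), Add(6, E)))
Function('q')(d) = Mul(24, d)
u = 32 (u = Mul(4, 8) = 32)
Mul(Function('q')(Function('S')(1)), Pow(u, -1)) = Mul(Mul(24, Add(-24, Pow(1, 2), Mul(2, 1))), Pow(32, -1)) = Mul(Mul(24, Add(-24, 1, 2)), Rational(1, 32)) = Mul(Mul(24, -21), Rational(1, 32)) = Mul(-504, Rational(1, 32)) = Rational(-63, 4)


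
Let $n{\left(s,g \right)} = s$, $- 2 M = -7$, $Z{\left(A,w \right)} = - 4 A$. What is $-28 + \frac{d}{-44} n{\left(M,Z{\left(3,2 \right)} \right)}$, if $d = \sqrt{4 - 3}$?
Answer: $- \frac{2471}{88} \approx -28.08$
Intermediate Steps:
$M = \frac{7}{2}$ ($M = \left(- \frac{1}{2}\right) \left(-7\right) = \frac{7}{2} \approx 3.5$)
$d = 1$ ($d = \sqrt{1} = 1$)
$-28 + \frac{d}{-44} n{\left(M,Z{\left(3,2 \right)} \right)} = -28 + 1 \frac{1}{-44} \cdot \frac{7}{2} = -28 + 1 \left(- \frac{1}{44}\right) \frac{7}{2} = -28 - \frac{7}{88} = - \frac{2471}{88}$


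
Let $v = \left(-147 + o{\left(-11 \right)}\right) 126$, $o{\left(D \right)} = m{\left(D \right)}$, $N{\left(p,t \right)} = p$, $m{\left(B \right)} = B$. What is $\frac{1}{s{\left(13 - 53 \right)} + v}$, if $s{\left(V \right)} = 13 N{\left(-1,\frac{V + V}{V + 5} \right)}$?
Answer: $- \frac{1}{19921} \approx -5.0198 \cdot 10^{-5}$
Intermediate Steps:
$o{\left(D \right)} = D$
$s{\left(V \right)} = -13$ ($s{\left(V \right)} = 13 \left(-1\right) = -13$)
$v = -19908$ ($v = \left(-147 - 11\right) 126 = \left(-158\right) 126 = -19908$)
$\frac{1}{s{\left(13 - 53 \right)} + v} = \frac{1}{-13 - 19908} = \frac{1}{-19921} = - \frac{1}{19921}$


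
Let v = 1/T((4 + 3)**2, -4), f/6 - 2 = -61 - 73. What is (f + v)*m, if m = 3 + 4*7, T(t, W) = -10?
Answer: -245551/10 ≈ -24555.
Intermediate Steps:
f = -792 (f = 12 + 6*(-61 - 73) = 12 + 6*(-134) = 12 - 804 = -792)
m = 31 (m = 3 + 28 = 31)
v = -1/10 (v = 1/(-10) = -1/10 ≈ -0.10000)
(f + v)*m = (-792 - 1/10)*31 = -7921/10*31 = -245551/10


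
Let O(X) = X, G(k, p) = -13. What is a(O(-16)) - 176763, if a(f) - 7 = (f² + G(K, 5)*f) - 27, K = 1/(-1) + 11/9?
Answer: -176319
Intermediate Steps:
K = 2/9 (K = 1*(-1) + 11*(⅑) = -1 + 11/9 = 2/9 ≈ 0.22222)
a(f) = -20 + f² - 13*f (a(f) = 7 + ((f² - 13*f) - 27) = 7 + (-27 + f² - 13*f) = -20 + f² - 13*f)
a(O(-16)) - 176763 = (-20 + (-16)² - 13*(-16)) - 176763 = (-20 + 256 + 208) - 176763 = 444 - 176763 = -176319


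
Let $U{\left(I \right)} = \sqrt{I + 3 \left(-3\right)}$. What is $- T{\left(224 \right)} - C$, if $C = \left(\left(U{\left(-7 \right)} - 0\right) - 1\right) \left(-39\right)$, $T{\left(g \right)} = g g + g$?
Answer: $-50439 + 156 i \approx -50439.0 + 156.0 i$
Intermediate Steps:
$T{\left(g \right)} = g + g^{2}$ ($T{\left(g \right)} = g^{2} + g = g + g^{2}$)
$U{\left(I \right)} = \sqrt{-9 + I}$ ($U{\left(I \right)} = \sqrt{I - 9} = \sqrt{-9 + I}$)
$C = 39 - 156 i$ ($C = \left(\left(\sqrt{-9 - 7} - 0\right) - 1\right) \left(-39\right) = \left(\left(\sqrt{-16} + 0\right) - 1\right) \left(-39\right) = \left(\left(4 i + 0\right) - 1\right) \left(-39\right) = \left(4 i - 1\right) \left(-39\right) = \left(-1 + 4 i\right) \left(-39\right) = 39 - 156 i \approx 39.0 - 156.0 i$)
$- T{\left(224 \right)} - C = - 224 \left(1 + 224\right) - \left(39 - 156 i\right) = - 224 \cdot 225 - \left(39 - 156 i\right) = \left(-1\right) 50400 - \left(39 - 156 i\right) = -50400 - \left(39 - 156 i\right) = -50439 + 156 i$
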